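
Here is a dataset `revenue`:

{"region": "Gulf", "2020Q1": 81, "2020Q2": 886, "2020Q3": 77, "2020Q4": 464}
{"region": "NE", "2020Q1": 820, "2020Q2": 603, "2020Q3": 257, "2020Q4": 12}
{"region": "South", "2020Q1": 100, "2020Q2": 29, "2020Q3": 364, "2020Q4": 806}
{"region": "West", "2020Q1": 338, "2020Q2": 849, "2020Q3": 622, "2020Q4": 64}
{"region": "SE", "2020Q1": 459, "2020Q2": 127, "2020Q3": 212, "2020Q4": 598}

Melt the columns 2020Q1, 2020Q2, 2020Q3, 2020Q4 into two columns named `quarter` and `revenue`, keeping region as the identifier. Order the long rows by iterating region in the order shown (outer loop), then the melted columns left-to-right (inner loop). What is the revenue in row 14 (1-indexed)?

20 rows total (5 × 4). Row 14: index ⌊(14-1)/4⌋ = 3 into region → West; (14-1) mod 4 = 1 into the melted columns → 2020Q2.
So row 14 is (West, 2020Q2, 849); revenue = 849.

849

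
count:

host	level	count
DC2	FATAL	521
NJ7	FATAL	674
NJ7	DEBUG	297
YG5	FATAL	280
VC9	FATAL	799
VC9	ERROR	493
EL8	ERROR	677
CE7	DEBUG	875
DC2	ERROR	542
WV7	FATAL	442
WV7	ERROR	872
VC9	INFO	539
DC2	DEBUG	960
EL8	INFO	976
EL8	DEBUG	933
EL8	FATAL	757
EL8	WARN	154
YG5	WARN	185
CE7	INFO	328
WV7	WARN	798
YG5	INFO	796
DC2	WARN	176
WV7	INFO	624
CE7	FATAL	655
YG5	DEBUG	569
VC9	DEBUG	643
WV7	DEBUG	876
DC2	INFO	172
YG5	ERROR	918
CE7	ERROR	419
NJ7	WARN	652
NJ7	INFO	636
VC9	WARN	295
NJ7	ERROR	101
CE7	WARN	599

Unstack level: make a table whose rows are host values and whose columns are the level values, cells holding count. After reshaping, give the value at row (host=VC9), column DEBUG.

643

Wide layout: rows indexed by host, columns are the 5 distinct level values (FATAL, DEBUG, ERROR, INFO, WARN).
Cell (host=VC9, level=DEBUG) draws from the long row where host=VC9 and level=DEBUG, which has count=643.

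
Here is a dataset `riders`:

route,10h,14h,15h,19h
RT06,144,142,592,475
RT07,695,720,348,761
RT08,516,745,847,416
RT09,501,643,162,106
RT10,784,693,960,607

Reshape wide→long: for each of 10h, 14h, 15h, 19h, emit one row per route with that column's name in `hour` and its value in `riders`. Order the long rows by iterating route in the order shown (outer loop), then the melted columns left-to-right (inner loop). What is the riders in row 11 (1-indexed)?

847

20 rows total (5 × 4). Row 11: index ⌊(11-1)/4⌋ = 2 into route → RT08; (11-1) mod 4 = 2 into the melted columns → 15h.
So row 11 is (RT08, 15h, 847); riders = 847.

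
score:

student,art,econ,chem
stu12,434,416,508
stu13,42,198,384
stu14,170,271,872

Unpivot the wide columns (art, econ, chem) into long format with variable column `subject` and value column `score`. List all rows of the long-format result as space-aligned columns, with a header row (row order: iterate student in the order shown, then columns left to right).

Each (student, column) pair becomes one row: 3 × 3 = 9 rows.
For example, (stu12, art) → score=434.

student  subject  score
stu12    art      434  
stu12    econ     416  
stu12    chem     508  
stu13    art      42   
stu13    econ     198  
stu13    chem     384  
stu14    art      170  
stu14    econ     271  
stu14    chem     872  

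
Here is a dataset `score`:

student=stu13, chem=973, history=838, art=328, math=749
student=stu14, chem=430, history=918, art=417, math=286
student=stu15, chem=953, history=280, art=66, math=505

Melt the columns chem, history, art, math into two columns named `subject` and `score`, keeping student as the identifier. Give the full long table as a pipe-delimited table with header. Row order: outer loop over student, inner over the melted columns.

| student | subject | score |
| stu13 | chem | 973 |
| stu13 | history | 838 |
| stu13 | art | 328 |
| stu13 | math | 749 |
| stu14 | chem | 430 |
| stu14 | history | 918 |
| stu14 | art | 417 |
| stu14 | math | 286 |
| stu15 | chem | 953 |
| stu15 | history | 280 |
| stu15 | art | 66 |
| stu15 | math | 505 |

Each (student, column) pair becomes one row: 3 × 4 = 12 rows.
For example, (stu13, chem) → score=973.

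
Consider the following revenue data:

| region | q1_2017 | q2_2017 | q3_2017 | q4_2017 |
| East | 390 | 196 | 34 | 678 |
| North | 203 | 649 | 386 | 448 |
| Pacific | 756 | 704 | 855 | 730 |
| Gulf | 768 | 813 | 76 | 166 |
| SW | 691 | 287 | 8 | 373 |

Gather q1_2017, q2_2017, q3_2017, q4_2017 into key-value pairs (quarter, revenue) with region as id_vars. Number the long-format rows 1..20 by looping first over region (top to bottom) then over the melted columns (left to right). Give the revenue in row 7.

386

20 rows total (5 × 4). Row 7: index ⌊(7-1)/4⌋ = 1 into region → North; (7-1) mod 4 = 2 into the melted columns → q3_2017.
So row 7 is (North, q3_2017, 386); revenue = 386.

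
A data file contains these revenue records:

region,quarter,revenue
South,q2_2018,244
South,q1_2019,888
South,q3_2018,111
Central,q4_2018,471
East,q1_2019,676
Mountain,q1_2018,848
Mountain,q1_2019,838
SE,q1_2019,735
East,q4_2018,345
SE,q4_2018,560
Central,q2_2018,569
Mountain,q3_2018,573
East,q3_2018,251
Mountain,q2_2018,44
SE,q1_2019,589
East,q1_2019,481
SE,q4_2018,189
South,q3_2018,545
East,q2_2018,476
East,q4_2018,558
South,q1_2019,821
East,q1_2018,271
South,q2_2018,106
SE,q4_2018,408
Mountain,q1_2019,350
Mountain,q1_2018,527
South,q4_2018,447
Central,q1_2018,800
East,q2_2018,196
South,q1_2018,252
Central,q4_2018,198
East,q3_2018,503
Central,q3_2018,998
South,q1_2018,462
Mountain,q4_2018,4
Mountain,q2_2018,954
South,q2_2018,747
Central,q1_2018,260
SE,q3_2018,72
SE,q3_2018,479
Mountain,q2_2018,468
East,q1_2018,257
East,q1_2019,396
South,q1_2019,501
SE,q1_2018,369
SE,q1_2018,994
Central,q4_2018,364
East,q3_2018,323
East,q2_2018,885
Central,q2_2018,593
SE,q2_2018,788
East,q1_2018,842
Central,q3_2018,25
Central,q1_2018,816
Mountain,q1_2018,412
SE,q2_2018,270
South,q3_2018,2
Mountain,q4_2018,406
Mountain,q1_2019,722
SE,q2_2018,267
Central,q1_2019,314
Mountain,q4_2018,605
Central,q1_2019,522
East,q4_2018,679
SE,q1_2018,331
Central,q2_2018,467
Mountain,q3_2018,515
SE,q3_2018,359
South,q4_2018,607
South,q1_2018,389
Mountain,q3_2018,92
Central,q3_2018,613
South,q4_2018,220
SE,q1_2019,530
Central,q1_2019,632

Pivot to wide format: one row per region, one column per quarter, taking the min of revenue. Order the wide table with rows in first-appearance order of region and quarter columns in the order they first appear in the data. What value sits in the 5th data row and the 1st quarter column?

267

With rows in first-appearance order of region, row 5 is region=SE. quarter columns in first-appearance order: q2_2018, q1_2019, q3_2018, q4_2018, q1_2018; column 1 is q2_2018.
Long rows with region=SE, quarter=q2_2018: min(788, 270, 267) = 267.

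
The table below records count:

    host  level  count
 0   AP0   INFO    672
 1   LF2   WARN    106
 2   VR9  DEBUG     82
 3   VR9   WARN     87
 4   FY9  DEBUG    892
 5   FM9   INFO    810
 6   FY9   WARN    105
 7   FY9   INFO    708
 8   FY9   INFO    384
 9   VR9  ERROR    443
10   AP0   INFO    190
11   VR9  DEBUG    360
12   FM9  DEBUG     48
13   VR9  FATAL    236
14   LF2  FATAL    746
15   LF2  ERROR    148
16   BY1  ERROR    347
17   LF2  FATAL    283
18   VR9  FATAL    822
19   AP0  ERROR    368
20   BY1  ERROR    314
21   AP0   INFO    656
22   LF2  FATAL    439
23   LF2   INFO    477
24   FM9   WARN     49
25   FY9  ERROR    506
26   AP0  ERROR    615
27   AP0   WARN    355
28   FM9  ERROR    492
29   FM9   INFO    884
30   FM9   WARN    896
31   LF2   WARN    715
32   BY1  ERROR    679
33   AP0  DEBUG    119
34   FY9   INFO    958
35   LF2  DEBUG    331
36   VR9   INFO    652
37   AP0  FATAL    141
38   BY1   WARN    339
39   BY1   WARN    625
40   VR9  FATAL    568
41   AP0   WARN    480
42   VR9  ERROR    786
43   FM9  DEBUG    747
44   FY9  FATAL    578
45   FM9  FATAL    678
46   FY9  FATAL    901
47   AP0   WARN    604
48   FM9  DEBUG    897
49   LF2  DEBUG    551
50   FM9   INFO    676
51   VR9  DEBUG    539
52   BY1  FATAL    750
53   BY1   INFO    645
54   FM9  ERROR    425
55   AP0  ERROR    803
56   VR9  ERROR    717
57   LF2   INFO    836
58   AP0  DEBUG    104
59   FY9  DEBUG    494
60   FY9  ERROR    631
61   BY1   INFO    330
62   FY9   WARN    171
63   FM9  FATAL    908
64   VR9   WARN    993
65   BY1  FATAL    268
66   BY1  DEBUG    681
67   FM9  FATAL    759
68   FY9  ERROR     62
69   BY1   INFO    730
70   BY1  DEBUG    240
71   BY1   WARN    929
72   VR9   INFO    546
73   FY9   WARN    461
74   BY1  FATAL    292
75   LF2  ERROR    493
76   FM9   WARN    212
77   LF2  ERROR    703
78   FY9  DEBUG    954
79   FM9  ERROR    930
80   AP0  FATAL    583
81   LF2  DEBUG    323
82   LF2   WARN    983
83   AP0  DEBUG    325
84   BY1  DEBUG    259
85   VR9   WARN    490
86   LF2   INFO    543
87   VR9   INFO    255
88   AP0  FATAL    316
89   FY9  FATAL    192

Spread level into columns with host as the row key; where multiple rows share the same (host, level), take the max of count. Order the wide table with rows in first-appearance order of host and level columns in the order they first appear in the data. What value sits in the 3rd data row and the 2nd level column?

With rows in first-appearance order of host, row 3 is host=VR9. level columns in first-appearance order: INFO, WARN, DEBUG, ERROR, FATAL; column 2 is WARN.
Long rows with host=VR9, level=WARN: max(87, 993, 490) = 993.

993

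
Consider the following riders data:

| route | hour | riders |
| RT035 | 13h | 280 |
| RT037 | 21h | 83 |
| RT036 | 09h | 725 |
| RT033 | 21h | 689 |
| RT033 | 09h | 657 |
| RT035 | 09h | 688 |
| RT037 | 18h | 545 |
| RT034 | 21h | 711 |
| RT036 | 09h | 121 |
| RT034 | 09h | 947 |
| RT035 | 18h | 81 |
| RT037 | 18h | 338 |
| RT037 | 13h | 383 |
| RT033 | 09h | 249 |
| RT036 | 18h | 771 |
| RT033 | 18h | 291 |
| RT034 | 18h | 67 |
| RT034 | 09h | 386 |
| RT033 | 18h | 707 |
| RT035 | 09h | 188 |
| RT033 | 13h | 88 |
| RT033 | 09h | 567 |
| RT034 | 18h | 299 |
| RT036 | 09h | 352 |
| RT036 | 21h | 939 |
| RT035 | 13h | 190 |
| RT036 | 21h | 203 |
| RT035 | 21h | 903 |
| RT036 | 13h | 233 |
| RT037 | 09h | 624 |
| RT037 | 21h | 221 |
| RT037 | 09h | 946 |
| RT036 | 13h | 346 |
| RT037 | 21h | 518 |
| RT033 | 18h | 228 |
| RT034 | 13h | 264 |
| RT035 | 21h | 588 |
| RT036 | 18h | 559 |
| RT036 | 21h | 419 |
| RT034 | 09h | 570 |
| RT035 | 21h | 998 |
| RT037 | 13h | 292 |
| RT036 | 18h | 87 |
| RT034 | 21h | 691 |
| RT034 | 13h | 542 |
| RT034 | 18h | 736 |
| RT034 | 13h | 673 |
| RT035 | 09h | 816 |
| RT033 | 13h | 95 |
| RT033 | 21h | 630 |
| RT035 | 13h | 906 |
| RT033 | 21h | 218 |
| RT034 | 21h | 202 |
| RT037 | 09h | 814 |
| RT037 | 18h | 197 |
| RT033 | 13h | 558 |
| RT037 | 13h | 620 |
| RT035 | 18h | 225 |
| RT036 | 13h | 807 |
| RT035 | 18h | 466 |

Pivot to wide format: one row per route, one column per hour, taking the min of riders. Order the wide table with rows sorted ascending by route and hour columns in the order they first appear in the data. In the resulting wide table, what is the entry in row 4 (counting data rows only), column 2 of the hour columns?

With rows sorted ascending by route, row 4 is route=RT036. hour columns in first-appearance order: 13h, 21h, 09h, 18h; column 2 is 21h.
Long rows with route=RT036, hour=21h: min(939, 203, 419) = 203.

203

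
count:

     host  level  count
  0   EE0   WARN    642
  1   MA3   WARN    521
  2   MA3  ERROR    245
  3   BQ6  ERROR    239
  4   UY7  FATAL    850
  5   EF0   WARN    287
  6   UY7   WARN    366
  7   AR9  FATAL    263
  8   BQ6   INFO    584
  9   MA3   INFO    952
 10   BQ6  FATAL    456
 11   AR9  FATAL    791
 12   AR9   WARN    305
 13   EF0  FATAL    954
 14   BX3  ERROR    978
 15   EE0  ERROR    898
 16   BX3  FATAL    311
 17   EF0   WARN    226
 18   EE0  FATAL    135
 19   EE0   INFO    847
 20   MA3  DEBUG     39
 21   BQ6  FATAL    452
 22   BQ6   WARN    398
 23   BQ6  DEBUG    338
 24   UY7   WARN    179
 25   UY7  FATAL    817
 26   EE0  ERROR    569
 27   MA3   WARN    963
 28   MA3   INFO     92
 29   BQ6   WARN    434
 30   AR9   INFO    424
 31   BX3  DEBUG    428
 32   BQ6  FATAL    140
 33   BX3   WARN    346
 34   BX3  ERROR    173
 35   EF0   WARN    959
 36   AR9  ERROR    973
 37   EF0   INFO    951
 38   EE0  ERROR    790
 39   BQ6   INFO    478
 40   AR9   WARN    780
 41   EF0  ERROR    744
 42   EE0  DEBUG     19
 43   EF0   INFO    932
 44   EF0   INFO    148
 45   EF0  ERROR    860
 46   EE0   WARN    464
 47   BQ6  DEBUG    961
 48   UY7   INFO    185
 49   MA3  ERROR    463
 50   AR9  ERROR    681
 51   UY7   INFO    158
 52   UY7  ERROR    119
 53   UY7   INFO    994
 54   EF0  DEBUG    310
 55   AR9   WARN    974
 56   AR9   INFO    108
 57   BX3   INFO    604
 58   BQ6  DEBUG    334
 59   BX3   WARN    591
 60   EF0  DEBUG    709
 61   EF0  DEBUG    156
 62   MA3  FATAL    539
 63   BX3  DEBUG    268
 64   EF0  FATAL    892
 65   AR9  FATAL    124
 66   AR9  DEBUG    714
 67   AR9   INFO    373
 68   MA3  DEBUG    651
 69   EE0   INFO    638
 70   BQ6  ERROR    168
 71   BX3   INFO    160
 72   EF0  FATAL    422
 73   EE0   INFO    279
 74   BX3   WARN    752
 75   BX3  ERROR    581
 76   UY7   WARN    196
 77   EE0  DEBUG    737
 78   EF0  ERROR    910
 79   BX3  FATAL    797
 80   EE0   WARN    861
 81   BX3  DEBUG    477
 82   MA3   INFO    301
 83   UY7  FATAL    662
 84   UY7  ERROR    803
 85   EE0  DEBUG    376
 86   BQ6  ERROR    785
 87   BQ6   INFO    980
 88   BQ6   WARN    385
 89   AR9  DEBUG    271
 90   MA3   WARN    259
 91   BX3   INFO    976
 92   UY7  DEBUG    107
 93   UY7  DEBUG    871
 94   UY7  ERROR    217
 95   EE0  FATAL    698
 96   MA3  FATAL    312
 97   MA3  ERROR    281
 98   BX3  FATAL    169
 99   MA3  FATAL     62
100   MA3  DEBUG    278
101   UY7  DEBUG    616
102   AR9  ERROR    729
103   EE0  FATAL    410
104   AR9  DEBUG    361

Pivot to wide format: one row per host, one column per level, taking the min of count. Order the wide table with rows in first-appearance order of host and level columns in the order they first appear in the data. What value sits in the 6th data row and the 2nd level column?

681

With rows in first-appearance order of host, row 6 is host=AR9. level columns in first-appearance order: WARN, ERROR, FATAL, INFO, DEBUG; column 2 is ERROR.
Long rows with host=AR9, level=ERROR: min(973, 681, 729) = 681.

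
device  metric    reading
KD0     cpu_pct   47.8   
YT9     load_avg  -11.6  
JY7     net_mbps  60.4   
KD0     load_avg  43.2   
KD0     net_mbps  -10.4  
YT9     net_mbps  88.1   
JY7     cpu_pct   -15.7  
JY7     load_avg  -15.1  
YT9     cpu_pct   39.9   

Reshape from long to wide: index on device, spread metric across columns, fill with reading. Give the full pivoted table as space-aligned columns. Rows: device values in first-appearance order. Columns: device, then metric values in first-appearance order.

device  cpu_pct  load_avg  net_mbps
KD0     47.8     43.2      -10.4   
YT9     39.9     -11.6     88.1    
JY7     -15.7    -15.1     60.4    

Columns: device plus the 3 distinct metric values (cpu_pct, load_avg, net_mbps).
For example, row KD0 column cpu_pct takes reading=47.8 from the long row (KD0, cpu_pct).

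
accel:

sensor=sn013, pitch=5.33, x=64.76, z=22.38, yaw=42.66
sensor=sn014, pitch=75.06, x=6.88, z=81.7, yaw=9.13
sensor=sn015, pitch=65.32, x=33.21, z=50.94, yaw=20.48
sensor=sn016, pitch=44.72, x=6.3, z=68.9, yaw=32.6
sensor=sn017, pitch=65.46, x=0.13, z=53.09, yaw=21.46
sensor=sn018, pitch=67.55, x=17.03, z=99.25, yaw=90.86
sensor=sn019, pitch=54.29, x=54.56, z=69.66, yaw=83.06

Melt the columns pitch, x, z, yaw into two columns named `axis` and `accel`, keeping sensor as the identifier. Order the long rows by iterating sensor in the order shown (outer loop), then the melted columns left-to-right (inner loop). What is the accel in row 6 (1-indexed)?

28 rows total (7 × 4). Row 6: index ⌊(6-1)/4⌋ = 1 into sensor → sn014; (6-1) mod 4 = 1 into the melted columns → x.
So row 6 is (sn014, x, 6.88); accel = 6.88.

6.88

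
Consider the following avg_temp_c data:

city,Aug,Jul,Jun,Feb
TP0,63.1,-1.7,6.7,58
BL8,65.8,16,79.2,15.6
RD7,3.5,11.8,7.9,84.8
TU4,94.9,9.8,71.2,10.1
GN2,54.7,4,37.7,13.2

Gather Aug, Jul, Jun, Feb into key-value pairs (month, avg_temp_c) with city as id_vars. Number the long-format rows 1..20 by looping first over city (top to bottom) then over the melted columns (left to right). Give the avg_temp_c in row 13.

94.9

20 rows total (5 × 4). Row 13: index ⌊(13-1)/4⌋ = 3 into city → TU4; (13-1) mod 4 = 0 into the melted columns → Aug.
So row 13 is (TU4, Aug, 94.9); avg_temp_c = 94.9.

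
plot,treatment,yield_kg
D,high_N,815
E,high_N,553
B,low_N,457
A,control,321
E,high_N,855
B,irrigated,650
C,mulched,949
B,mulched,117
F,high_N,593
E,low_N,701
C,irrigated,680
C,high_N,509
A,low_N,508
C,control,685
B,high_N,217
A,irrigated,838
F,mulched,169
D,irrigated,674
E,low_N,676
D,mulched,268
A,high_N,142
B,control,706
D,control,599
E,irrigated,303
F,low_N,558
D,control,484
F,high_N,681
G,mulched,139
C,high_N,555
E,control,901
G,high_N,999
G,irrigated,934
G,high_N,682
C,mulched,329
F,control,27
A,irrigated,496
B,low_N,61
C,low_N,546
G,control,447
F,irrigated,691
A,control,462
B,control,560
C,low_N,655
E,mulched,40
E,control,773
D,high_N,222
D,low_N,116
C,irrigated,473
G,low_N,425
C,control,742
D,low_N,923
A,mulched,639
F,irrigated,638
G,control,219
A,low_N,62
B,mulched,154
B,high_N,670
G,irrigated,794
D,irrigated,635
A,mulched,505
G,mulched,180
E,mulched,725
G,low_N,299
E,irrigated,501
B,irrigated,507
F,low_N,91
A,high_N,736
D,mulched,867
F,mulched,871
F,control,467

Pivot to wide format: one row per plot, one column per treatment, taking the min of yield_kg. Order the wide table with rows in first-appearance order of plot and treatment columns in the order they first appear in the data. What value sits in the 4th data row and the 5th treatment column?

With rows in first-appearance order of plot, row 4 is plot=A. treatment columns in first-appearance order: high_N, low_N, control, irrigated, mulched; column 5 is mulched.
Long rows with plot=A, treatment=mulched: min(639, 505) = 505.

505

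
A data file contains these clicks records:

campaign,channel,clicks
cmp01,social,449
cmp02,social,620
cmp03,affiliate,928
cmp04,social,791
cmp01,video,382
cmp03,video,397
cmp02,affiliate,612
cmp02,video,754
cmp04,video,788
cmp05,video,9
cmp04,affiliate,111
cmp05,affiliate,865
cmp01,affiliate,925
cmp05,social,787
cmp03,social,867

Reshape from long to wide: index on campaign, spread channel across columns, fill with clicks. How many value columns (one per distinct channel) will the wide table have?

3 distinct channel values: social, video, affiliate.

3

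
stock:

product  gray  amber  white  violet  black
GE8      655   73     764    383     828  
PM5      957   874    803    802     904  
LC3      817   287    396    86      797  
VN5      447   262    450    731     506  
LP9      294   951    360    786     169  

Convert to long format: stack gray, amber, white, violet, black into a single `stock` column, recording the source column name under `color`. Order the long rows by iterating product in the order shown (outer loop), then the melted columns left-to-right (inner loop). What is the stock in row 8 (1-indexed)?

25 rows total (5 × 5). Row 8: index ⌊(8-1)/5⌋ = 1 into product → PM5; (8-1) mod 5 = 2 into the melted columns → white.
So row 8 is (PM5, white, 803); stock = 803.

803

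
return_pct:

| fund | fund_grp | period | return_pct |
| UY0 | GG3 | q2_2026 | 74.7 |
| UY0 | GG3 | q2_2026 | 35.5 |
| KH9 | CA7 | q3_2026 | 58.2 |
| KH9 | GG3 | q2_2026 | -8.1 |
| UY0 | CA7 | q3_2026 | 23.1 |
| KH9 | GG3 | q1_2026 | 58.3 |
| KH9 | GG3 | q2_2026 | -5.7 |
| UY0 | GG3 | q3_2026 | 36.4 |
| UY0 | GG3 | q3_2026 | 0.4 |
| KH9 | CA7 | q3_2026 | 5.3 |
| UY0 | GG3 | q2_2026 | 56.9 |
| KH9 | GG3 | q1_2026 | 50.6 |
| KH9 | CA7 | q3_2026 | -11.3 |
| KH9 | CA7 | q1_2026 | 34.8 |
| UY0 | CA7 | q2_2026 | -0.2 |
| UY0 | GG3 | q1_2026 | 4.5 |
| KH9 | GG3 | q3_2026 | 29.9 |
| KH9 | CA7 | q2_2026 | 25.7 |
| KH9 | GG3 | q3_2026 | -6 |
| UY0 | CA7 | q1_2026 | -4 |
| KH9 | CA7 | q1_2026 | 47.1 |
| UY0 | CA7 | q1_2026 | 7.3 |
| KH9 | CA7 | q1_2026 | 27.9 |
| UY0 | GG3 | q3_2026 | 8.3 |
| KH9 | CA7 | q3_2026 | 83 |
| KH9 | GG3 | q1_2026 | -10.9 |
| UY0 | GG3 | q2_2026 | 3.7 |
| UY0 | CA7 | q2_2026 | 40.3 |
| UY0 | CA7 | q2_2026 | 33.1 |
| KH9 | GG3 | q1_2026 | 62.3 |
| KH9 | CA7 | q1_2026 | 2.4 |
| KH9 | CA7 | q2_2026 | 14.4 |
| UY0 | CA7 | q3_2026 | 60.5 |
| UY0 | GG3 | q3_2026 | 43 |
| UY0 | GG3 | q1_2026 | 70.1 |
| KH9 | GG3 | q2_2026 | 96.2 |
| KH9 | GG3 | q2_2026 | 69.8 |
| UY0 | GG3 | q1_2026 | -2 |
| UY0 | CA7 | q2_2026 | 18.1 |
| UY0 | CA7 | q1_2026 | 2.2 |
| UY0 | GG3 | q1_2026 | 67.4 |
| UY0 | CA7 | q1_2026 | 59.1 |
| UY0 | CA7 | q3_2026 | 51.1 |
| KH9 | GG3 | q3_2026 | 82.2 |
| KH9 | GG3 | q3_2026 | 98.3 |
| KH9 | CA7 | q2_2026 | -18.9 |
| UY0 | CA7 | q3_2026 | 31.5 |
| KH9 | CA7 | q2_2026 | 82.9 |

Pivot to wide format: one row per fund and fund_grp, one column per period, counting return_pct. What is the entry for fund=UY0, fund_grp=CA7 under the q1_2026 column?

Rows with fund=UY0, fund_grp=CA7 and period=q1_2026: return_pct values are -4, 7.3, 2.2, 59.1.
4 rows match — count = 4.

4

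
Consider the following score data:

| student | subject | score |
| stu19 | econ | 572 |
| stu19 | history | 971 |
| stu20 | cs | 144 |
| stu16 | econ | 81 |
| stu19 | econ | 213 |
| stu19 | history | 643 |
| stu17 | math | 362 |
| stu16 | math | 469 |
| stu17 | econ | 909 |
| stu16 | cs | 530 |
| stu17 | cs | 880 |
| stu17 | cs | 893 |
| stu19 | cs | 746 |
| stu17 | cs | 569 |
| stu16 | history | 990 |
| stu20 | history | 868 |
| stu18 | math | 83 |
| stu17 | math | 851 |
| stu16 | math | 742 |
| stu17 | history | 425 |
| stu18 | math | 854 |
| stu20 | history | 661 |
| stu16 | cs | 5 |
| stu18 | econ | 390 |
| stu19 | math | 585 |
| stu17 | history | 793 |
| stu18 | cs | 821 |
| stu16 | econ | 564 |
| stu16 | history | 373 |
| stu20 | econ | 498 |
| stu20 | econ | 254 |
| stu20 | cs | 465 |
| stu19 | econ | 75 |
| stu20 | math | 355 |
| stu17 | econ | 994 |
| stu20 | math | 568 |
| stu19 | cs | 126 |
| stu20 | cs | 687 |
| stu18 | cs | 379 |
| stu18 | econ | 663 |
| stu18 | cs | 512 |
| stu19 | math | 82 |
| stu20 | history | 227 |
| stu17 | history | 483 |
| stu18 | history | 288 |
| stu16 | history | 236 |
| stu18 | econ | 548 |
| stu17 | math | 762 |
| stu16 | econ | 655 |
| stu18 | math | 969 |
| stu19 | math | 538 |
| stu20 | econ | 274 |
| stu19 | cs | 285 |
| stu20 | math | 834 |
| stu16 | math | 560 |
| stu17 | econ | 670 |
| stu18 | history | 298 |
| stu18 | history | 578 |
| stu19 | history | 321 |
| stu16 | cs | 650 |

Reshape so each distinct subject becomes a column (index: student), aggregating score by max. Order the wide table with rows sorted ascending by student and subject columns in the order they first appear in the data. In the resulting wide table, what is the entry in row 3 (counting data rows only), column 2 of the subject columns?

578

With rows sorted ascending by student, row 3 is student=stu18. subject columns in first-appearance order: econ, history, cs, math; column 2 is history.
Long rows with student=stu18, subject=history: max(288, 298, 578) = 578.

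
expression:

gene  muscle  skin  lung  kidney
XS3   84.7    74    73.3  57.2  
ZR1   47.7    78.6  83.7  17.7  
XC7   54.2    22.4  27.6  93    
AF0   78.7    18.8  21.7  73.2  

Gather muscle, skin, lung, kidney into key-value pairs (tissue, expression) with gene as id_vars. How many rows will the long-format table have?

4 gene values × 4 melted columns = 16 rows.

16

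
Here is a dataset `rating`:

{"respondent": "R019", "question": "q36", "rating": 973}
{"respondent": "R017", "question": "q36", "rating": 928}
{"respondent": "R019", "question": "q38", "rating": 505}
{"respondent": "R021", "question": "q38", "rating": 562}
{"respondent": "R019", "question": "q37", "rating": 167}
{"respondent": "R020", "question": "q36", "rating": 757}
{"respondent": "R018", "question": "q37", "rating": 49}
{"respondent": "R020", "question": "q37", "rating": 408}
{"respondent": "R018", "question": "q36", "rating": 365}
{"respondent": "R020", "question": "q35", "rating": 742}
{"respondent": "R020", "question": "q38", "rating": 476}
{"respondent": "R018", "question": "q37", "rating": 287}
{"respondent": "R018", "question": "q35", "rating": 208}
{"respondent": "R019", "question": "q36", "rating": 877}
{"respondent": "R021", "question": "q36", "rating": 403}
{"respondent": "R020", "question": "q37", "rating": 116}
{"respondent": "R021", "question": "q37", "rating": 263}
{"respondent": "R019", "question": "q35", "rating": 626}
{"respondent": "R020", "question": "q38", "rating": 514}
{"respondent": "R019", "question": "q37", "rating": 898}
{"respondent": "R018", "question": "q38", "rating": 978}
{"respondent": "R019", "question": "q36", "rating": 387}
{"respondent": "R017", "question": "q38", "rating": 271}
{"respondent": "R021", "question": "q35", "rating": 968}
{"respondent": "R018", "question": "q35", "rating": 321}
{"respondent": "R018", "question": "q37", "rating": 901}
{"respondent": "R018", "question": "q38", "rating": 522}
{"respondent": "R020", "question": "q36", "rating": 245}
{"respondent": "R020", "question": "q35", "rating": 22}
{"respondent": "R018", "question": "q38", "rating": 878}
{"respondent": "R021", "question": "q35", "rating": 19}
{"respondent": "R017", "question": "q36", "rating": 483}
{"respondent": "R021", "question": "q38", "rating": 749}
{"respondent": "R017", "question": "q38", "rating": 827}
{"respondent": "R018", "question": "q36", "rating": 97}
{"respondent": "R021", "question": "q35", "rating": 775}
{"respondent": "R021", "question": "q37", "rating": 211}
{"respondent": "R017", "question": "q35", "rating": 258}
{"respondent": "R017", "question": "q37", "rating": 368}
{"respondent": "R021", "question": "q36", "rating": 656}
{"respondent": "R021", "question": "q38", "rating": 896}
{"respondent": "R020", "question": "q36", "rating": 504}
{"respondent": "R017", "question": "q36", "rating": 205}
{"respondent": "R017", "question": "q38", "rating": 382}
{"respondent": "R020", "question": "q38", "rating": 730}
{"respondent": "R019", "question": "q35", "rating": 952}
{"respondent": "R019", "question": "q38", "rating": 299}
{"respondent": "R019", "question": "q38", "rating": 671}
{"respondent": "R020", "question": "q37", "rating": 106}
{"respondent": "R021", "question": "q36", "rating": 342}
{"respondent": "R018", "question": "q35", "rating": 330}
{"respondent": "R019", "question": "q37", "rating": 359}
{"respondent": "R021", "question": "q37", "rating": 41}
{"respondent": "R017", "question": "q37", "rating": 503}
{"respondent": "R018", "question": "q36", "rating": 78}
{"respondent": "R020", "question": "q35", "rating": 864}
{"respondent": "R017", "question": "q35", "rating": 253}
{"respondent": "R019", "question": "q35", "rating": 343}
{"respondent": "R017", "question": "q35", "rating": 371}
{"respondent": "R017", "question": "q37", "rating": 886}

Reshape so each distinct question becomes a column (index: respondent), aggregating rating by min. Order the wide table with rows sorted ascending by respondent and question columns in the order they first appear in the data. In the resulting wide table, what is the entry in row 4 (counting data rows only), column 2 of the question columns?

With rows sorted ascending by respondent, row 4 is respondent=R020. question columns in first-appearance order: q36, q38, q37, q35; column 2 is q38.
Long rows with respondent=R020, question=q38: min(476, 514, 730) = 476.

476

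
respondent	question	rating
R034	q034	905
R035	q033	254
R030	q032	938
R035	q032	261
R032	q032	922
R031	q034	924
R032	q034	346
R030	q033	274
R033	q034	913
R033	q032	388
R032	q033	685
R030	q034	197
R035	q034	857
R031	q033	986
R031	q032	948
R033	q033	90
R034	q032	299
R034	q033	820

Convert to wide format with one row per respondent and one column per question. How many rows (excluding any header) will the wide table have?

6 distinct respondent values → 6 rows.

6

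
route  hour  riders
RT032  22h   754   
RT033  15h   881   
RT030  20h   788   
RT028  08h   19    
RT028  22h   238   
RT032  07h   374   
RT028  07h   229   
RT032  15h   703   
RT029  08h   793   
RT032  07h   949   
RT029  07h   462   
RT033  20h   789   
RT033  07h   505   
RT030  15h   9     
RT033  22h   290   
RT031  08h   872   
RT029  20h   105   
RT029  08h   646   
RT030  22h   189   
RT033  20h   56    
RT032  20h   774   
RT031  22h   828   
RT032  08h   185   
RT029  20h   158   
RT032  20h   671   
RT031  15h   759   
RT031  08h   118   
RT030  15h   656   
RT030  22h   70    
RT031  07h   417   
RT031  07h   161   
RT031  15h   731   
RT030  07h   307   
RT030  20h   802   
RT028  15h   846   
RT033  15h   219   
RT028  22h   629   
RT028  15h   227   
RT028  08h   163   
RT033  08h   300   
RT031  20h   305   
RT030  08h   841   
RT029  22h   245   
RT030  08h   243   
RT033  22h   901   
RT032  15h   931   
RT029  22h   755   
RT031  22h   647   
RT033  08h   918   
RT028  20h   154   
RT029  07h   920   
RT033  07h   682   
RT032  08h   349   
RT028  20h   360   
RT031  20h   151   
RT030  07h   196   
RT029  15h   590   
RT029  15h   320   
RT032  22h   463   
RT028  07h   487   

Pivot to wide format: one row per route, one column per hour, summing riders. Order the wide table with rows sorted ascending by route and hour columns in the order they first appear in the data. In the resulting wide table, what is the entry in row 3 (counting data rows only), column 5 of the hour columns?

503

With rows sorted ascending by route, row 3 is route=RT030. hour columns in first-appearance order: 22h, 15h, 20h, 08h, 07h; column 5 is 07h.
Long rows with route=RT030, hour=07h: 307 + 196 = 503.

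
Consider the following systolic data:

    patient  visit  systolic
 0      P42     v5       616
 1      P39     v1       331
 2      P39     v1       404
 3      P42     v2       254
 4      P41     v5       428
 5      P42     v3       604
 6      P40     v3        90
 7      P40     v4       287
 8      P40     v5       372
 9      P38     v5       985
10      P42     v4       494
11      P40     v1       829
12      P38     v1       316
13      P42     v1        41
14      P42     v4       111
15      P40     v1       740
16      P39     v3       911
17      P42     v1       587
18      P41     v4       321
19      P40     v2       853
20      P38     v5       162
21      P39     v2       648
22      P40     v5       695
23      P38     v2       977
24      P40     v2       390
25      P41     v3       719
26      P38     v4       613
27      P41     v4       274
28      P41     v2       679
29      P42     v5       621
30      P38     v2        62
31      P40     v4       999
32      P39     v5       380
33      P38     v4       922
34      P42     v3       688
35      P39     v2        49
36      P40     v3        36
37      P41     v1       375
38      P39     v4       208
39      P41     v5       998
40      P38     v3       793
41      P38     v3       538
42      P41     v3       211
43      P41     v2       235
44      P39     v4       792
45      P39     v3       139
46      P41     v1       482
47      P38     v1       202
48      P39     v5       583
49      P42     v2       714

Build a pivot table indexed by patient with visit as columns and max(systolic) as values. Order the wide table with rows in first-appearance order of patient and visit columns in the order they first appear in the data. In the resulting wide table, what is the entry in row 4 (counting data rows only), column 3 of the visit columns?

853

With rows in first-appearance order of patient, row 4 is patient=P40. visit columns in first-appearance order: v5, v1, v2, v3, v4; column 3 is v2.
Long rows with patient=P40, visit=v2: max(853, 390) = 853.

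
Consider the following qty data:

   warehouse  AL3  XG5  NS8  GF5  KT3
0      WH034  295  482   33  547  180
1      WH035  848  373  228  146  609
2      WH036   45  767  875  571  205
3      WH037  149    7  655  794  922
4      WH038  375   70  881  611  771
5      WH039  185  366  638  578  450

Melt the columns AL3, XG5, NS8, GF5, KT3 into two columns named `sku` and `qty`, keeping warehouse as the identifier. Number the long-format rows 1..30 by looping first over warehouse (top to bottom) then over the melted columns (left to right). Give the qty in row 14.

30 rows total (6 × 5). Row 14: index ⌊(14-1)/5⌋ = 2 into warehouse → WH036; (14-1) mod 5 = 3 into the melted columns → GF5.
So row 14 is (WH036, GF5, 571); qty = 571.

571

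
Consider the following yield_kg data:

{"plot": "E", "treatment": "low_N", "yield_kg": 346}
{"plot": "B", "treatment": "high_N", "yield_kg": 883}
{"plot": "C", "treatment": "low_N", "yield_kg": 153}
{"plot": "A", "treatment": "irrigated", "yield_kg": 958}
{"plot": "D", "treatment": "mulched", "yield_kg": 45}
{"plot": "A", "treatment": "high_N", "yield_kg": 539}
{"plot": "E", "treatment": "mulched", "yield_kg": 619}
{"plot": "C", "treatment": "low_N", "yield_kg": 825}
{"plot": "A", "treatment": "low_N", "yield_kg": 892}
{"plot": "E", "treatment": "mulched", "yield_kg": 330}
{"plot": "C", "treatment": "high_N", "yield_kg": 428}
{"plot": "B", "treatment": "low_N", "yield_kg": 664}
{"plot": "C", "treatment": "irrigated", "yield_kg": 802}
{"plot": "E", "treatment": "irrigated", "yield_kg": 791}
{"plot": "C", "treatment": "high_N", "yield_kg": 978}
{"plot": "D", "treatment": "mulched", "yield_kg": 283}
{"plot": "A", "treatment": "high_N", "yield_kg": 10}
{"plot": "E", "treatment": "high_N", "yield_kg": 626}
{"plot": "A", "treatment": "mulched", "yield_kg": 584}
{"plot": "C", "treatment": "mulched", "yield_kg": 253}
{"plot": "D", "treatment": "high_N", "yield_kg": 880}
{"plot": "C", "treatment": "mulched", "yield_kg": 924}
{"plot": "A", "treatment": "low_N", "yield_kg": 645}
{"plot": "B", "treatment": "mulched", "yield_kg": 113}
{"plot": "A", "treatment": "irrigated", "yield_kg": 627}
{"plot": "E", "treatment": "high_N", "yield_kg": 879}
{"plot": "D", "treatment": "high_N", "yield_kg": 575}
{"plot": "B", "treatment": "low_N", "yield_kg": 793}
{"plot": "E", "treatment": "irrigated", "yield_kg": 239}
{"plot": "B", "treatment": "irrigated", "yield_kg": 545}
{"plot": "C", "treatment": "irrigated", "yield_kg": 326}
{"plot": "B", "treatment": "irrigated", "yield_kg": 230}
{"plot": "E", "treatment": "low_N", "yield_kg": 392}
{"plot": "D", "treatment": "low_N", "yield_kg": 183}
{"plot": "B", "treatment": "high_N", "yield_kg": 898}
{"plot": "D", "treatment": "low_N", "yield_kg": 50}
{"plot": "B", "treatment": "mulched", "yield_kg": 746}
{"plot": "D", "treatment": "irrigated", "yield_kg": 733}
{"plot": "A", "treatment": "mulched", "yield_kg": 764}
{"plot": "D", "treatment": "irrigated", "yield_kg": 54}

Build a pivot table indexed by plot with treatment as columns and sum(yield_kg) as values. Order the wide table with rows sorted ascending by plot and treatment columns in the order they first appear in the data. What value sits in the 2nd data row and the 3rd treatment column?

With rows sorted ascending by plot, row 2 is plot=B. treatment columns in first-appearance order: low_N, high_N, irrigated, mulched; column 3 is irrigated.
Long rows with plot=B, treatment=irrigated: 545 + 230 = 775.

775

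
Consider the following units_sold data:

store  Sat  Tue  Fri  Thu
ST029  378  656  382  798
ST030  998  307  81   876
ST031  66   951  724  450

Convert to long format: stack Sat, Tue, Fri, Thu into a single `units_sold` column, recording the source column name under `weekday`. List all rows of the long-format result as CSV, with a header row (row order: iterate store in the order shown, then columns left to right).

Each (store, column) pair becomes one row: 3 × 4 = 12 rows.
For example, (ST029, Sat) → units_sold=378.

store,weekday,units_sold
ST029,Sat,378
ST029,Tue,656
ST029,Fri,382
ST029,Thu,798
ST030,Sat,998
ST030,Tue,307
ST030,Fri,81
ST030,Thu,876
ST031,Sat,66
ST031,Tue,951
ST031,Fri,724
ST031,Thu,450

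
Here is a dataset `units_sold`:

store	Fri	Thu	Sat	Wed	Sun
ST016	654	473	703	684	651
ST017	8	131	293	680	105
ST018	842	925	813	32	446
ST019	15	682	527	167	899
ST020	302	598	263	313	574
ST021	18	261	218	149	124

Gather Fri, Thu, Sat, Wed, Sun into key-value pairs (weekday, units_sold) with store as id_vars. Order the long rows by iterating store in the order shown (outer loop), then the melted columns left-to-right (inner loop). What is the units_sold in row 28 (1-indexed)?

218

30 rows total (6 × 5). Row 28: index ⌊(28-1)/5⌋ = 5 into store → ST021; (28-1) mod 5 = 2 into the melted columns → Sat.
So row 28 is (ST021, Sat, 218); units_sold = 218.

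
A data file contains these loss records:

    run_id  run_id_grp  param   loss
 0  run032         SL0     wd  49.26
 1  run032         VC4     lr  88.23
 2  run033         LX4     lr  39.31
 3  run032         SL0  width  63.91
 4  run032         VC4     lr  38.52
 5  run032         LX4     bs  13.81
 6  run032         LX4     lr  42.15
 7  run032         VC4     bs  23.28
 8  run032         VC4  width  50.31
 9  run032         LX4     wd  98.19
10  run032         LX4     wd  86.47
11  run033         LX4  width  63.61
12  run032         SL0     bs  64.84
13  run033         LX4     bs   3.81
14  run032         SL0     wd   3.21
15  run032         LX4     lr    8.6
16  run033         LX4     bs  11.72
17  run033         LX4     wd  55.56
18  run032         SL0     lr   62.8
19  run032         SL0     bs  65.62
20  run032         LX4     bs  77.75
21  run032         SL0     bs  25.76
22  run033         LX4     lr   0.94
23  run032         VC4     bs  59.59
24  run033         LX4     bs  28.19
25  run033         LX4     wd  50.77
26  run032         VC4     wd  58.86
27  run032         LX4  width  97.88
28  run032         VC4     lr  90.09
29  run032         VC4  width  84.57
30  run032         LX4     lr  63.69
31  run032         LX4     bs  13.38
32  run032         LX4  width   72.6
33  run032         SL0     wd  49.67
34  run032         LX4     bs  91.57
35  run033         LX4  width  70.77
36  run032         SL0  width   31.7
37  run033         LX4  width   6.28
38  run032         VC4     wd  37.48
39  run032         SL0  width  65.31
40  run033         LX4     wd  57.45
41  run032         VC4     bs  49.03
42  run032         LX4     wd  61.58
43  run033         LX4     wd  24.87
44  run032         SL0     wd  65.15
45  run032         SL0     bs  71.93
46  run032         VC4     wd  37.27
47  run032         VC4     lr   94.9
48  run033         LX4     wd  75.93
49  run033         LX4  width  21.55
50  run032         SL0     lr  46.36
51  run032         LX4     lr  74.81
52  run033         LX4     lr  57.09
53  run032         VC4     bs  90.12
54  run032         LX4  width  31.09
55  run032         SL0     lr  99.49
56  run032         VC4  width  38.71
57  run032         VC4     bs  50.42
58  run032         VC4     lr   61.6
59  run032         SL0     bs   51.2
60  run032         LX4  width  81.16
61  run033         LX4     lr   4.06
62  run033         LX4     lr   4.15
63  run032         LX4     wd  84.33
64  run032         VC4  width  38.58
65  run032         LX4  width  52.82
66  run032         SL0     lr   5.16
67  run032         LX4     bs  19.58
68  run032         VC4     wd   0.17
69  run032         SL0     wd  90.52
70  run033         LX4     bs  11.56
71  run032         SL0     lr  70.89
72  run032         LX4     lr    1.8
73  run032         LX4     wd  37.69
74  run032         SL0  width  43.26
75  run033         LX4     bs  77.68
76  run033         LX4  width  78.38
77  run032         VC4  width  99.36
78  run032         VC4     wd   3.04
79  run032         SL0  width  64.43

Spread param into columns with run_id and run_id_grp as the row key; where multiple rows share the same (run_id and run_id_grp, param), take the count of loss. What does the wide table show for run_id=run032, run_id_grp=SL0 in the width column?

5

Rows with run_id=run032, run_id_grp=SL0 and param=width: loss values are 63.91, 31.7, 65.31, 43.26, 64.43.
5 rows match — count = 5.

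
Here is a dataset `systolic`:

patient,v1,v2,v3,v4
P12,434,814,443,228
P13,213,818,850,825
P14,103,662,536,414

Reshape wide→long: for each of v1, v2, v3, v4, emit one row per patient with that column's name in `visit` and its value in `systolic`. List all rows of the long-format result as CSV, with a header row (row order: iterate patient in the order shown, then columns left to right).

Each (patient, column) pair becomes one row: 3 × 4 = 12 rows.
For example, (P12, v1) → systolic=434.

patient,visit,systolic
P12,v1,434
P12,v2,814
P12,v3,443
P12,v4,228
P13,v1,213
P13,v2,818
P13,v3,850
P13,v4,825
P14,v1,103
P14,v2,662
P14,v3,536
P14,v4,414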